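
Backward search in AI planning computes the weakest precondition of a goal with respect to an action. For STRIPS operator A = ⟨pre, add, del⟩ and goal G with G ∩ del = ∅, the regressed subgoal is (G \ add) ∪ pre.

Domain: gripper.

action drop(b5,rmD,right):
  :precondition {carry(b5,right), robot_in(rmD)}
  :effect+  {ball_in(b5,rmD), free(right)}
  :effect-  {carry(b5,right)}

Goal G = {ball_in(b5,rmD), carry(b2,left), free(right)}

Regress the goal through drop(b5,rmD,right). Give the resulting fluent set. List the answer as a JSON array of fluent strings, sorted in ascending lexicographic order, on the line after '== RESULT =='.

Regress:
  G ∩ del = {}  (empty — regression defined)
  G \ add = {ball_in(b5,rmD), carry(b2,left), free(right)} \ {ball_in(b5,rmD), free(right)} = {carry(b2,left)}
  ∪ pre   = {carry(b2,left)} ∪ {carry(b5,right), robot_in(rmD)}
          = {carry(b2,left), carry(b5,right), robot_in(rmD)}

== RESULT ==
["carry(b2,left)", "carry(b5,right)", "robot_in(rmD)"]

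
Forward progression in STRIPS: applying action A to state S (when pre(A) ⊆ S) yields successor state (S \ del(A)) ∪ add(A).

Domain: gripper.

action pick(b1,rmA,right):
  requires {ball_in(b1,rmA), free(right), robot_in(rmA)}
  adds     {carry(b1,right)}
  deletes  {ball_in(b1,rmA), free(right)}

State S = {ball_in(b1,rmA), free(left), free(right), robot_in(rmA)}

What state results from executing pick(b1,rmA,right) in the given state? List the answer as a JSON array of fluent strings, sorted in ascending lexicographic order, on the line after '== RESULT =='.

Progress:
  pre ⊆ S: {ball_in(b1,rmA), free(right), robot_in(rmA)} ⊆ S  — applicable
  S \ del = {free(left), robot_in(rmA)}
  ∪ add   = {carry(b1,right), free(left), robot_in(rmA)}

== RESULT ==
["carry(b1,right)", "free(left)", "robot_in(rmA)"]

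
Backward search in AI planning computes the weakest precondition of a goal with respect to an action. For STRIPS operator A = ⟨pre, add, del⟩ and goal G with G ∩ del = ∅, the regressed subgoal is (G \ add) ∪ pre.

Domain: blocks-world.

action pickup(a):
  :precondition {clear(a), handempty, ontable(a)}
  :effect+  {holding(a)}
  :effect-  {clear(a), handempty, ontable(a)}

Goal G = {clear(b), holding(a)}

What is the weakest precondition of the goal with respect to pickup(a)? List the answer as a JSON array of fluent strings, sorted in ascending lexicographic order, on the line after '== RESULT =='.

Compute (G \ add) ∪ pre:
  G ∩ del = {}  (empty — regression defined)
  G \ add = {clear(b), holding(a)} \ {holding(a)} = {clear(b)}
  ∪ pre   = {clear(b)} ∪ {clear(a), handempty, ontable(a)}
          = {clear(a), clear(b), handempty, ontable(a)}

== RESULT ==
["clear(a)", "clear(b)", "handempty", "ontable(a)"]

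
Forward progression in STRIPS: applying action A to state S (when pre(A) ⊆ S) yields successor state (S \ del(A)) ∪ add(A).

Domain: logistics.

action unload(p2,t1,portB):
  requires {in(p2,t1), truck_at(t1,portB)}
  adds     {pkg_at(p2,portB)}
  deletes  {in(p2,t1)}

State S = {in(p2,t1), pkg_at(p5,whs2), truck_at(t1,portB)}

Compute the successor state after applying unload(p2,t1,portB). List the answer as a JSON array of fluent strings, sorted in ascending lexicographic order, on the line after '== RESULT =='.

Compute (S \ del) ∪ add:
  pre ⊆ S: {in(p2,t1), truck_at(t1,portB)} ⊆ S  — applicable
  S \ del = {pkg_at(p5,whs2), truck_at(t1,portB)}
  ∪ add   = {pkg_at(p2,portB), pkg_at(p5,whs2), truck_at(t1,portB)}

== RESULT ==
["pkg_at(p2,portB)", "pkg_at(p5,whs2)", "truck_at(t1,portB)"]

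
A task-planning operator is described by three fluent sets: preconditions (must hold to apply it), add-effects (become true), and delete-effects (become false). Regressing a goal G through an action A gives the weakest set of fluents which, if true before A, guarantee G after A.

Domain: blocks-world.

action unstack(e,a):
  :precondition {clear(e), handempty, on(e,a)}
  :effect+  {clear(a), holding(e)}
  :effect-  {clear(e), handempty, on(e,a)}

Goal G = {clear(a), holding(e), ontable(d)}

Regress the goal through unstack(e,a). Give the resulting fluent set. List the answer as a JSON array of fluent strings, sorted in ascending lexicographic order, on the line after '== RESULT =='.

Regress:
  G ∩ del = {}  (empty — regression defined)
  G \ add = {clear(a), holding(e), ontable(d)} \ {clear(a), holding(e)} = {ontable(d)}
  ∪ pre   = {ontable(d)} ∪ {clear(e), handempty, on(e,a)}
          = {clear(e), handempty, on(e,a), ontable(d)}

== RESULT ==
["clear(e)", "handempty", "on(e,a)", "ontable(d)"]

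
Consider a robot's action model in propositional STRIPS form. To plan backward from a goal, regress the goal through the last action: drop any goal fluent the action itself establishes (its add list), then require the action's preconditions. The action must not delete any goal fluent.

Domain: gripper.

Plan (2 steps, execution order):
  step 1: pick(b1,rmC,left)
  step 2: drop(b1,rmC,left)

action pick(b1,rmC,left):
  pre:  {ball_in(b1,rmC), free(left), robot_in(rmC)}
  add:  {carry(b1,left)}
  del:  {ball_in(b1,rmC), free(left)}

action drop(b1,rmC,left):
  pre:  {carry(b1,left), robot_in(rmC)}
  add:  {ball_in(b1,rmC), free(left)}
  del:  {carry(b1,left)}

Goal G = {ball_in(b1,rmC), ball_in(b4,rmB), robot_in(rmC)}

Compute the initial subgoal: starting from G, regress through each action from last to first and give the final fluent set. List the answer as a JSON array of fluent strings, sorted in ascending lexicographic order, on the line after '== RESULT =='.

Work backward from the goal:
  through step 2 (drop(b1,rmC,left)): drop {ball_in(b1,rmC)}, keep {ball_in(b4,rmB), robot_in(rmC)}, require {carry(b1,left), robot_in(rmC)}
    → {ball_in(b4,rmB), carry(b1,left), robot_in(rmC)}
  through step 1 (pick(b1,rmC,left)): drop {carry(b1,left)}, keep {ball_in(b4,rmB), robot_in(rmC)}, require {ball_in(b1,rmC), free(left), robot_in(rmC)}
    → {ball_in(b1,rmC), ball_in(b4,rmB), free(left), robot_in(rmC)}

== RESULT ==
["ball_in(b1,rmC)", "ball_in(b4,rmB)", "free(left)", "robot_in(rmC)"]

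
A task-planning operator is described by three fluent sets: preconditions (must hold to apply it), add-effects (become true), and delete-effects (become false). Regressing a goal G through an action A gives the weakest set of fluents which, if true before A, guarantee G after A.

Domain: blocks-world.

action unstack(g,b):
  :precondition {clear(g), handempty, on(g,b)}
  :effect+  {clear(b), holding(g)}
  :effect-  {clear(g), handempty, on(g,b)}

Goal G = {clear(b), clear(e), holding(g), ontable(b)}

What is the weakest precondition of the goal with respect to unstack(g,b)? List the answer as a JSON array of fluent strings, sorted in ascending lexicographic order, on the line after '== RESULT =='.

Regress:
  G ∩ del = {}  (empty — regression defined)
  G \ add = {clear(b), clear(e), holding(g), ontable(b)} \ {clear(b), holding(g)} = {clear(e), ontable(b)}
  ∪ pre   = {clear(e), ontable(b)} ∪ {clear(g), handempty, on(g,b)}
          = {clear(e), clear(g), handempty, on(g,b), ontable(b)}

== RESULT ==
["clear(e)", "clear(g)", "handempty", "on(g,b)", "ontable(b)"]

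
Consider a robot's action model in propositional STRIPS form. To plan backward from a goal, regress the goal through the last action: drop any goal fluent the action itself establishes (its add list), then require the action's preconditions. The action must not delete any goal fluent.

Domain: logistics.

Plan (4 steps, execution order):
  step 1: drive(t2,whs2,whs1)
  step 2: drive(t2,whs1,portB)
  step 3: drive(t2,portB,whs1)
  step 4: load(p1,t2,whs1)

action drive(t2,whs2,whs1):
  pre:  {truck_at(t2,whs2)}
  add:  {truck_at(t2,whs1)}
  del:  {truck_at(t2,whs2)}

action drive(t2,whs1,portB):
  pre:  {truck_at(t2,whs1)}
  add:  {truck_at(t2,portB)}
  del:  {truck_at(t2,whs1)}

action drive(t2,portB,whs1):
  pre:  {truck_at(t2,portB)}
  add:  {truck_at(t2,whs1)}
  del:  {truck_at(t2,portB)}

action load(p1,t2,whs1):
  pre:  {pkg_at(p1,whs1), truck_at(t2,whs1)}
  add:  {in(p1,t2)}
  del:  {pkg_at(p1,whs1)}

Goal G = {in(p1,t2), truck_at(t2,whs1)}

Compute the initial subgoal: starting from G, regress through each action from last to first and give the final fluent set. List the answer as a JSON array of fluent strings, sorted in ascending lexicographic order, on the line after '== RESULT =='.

Regress step by step:
  through step 4 (load(p1,t2,whs1)): drop {in(p1,t2)}, keep {truck_at(t2,whs1)}, require {pkg_at(p1,whs1), truck_at(t2,whs1)}
    → {pkg_at(p1,whs1), truck_at(t2,whs1)}
  through step 3 (drive(t2,portB,whs1)): drop {truck_at(t2,whs1)}, keep {pkg_at(p1,whs1)}, require {truck_at(t2,portB)}
    → {pkg_at(p1,whs1), truck_at(t2,portB)}
  through step 2 (drive(t2,whs1,portB)): drop {truck_at(t2,portB)}, keep {pkg_at(p1,whs1)}, require {truck_at(t2,whs1)}
    → {pkg_at(p1,whs1), truck_at(t2,whs1)}
  through step 1 (drive(t2,whs2,whs1)): drop {truck_at(t2,whs1)}, keep {pkg_at(p1,whs1)}, require {truck_at(t2,whs2)}
    → {pkg_at(p1,whs1), truck_at(t2,whs2)}

== RESULT ==
["pkg_at(p1,whs1)", "truck_at(t2,whs2)"]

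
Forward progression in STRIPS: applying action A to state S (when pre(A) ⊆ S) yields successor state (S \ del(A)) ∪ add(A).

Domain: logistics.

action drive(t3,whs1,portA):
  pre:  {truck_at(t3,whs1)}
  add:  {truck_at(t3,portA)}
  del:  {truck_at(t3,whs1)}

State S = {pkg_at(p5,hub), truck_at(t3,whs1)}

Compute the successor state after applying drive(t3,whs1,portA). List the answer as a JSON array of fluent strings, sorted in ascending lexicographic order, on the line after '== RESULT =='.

Compute (S \ del) ∪ add:
  pre ⊆ S: {truck_at(t3,whs1)} ⊆ S  — applicable
  S \ del = {pkg_at(p5,hub)}
  ∪ add   = {pkg_at(p5,hub), truck_at(t3,portA)}

== RESULT ==
["pkg_at(p5,hub)", "truck_at(t3,portA)"]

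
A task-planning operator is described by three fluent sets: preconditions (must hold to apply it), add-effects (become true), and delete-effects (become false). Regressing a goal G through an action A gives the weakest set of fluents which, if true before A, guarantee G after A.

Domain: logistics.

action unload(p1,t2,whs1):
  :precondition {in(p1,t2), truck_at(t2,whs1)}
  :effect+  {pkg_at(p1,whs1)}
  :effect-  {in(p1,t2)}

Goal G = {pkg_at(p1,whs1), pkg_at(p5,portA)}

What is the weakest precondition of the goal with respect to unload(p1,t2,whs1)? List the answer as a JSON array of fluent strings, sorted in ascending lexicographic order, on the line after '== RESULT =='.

Regress:
  G ∩ del = {}  (empty — regression defined)
  G \ add = {pkg_at(p1,whs1), pkg_at(p5,portA)} \ {pkg_at(p1,whs1)} = {pkg_at(p5,portA)}
  ∪ pre   = {pkg_at(p5,portA)} ∪ {in(p1,t2), truck_at(t2,whs1)}
          = {in(p1,t2), pkg_at(p5,portA), truck_at(t2,whs1)}

== RESULT ==
["in(p1,t2)", "pkg_at(p5,portA)", "truck_at(t2,whs1)"]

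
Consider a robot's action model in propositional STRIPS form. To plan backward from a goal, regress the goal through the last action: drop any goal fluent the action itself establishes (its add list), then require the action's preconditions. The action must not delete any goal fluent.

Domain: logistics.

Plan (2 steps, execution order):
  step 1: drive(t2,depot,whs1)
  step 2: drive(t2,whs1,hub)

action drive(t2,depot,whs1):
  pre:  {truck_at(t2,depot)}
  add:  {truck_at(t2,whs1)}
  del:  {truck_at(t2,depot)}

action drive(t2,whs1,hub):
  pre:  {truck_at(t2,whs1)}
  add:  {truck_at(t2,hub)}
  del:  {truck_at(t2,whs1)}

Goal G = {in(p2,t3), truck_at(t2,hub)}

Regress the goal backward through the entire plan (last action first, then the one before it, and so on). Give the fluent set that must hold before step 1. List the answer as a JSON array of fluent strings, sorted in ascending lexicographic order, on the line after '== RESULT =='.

Work backward from the goal:
  through step 2 (drive(t2,whs1,hub)): drop {truck_at(t2,hub)}, keep {in(p2,t3)}, require {truck_at(t2,whs1)}
    → {in(p2,t3), truck_at(t2,whs1)}
  through step 1 (drive(t2,depot,whs1)): drop {truck_at(t2,whs1)}, keep {in(p2,t3)}, require {truck_at(t2,depot)}
    → {in(p2,t3), truck_at(t2,depot)}

== RESULT ==
["in(p2,t3)", "truck_at(t2,depot)"]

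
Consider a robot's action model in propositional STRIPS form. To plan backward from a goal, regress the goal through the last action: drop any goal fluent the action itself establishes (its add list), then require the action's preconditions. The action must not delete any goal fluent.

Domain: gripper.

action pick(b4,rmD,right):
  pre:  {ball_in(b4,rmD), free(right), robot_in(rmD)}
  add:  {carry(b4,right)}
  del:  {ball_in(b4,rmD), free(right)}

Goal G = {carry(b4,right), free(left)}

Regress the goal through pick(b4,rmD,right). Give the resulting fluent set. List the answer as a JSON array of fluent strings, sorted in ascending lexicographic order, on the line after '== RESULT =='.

Compute (G \ add) ∪ pre:
  G ∩ del = {}  (empty — regression defined)
  G \ add = {carry(b4,right), free(left)} \ {carry(b4,right)} = {free(left)}
  ∪ pre   = {free(left)} ∪ {ball_in(b4,rmD), free(right), robot_in(rmD)}
          = {ball_in(b4,rmD), free(left), free(right), robot_in(rmD)}

== RESULT ==
["ball_in(b4,rmD)", "free(left)", "free(right)", "robot_in(rmD)"]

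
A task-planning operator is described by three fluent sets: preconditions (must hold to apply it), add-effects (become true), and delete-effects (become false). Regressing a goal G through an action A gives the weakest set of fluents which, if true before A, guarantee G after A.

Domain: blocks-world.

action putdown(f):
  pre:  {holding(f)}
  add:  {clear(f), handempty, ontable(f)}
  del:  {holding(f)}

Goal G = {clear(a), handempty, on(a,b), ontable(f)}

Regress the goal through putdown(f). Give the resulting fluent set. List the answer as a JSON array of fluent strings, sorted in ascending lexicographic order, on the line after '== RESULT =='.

Compute (G \ add) ∪ pre:
  G ∩ del = {}  (empty — regression defined)
  G \ add = {clear(a), handempty, on(a,b), ontable(f)} \ {clear(f), handempty, ontable(f)} = {clear(a), on(a,b)}
  ∪ pre   = {clear(a), on(a,b)} ∪ {holding(f)}
          = {clear(a), holding(f), on(a,b)}

== RESULT ==
["clear(a)", "holding(f)", "on(a,b)"]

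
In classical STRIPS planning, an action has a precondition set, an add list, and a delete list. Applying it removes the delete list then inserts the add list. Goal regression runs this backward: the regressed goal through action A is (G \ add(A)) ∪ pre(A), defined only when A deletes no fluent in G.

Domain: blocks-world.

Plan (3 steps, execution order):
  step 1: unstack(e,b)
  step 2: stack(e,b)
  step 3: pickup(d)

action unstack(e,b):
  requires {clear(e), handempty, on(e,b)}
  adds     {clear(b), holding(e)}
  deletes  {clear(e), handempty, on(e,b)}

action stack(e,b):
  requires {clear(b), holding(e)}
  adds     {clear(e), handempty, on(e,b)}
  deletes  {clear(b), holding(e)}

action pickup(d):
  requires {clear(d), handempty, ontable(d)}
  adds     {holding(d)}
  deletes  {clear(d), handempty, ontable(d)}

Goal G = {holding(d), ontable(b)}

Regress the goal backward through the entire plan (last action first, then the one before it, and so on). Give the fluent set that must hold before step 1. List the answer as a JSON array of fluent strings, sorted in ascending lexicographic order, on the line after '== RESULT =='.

Regress step by step:
  through step 3 (pickup(d)): drop {holding(d)}, keep {ontable(b)}, require {clear(d), handempty, ontable(d)}
    → {clear(d), handempty, ontable(b), ontable(d)}
  through step 2 (stack(e,b)): drop {handempty}, keep {clear(d), ontable(b), ontable(d)}, require {clear(b), holding(e)}
    → {clear(b), clear(d), holding(e), ontable(b), ontable(d)}
  through step 1 (unstack(e,b)): drop {clear(b), holding(e)}, keep {clear(d), ontable(b), ontable(d)}, require {clear(e), handempty, on(e,b)}
    → {clear(d), clear(e), handempty, on(e,b), ontable(b), ontable(d)}

== RESULT ==
["clear(d)", "clear(e)", "handempty", "on(e,b)", "ontable(b)", "ontable(d)"]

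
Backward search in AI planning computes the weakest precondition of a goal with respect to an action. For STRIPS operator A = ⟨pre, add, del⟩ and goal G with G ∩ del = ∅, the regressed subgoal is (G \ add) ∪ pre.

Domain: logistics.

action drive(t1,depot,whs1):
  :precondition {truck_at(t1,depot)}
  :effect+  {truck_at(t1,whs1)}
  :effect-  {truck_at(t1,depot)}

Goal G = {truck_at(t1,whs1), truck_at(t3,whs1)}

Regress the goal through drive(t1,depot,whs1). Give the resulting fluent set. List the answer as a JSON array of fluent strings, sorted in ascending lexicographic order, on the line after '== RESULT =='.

Compute (G \ add) ∪ pre:
  G ∩ del = {}  (empty — regression defined)
  G \ add = {truck_at(t1,whs1), truck_at(t3,whs1)} \ {truck_at(t1,whs1)} = {truck_at(t3,whs1)}
  ∪ pre   = {truck_at(t3,whs1)} ∪ {truck_at(t1,depot)}
          = {truck_at(t1,depot), truck_at(t3,whs1)}

== RESULT ==
["truck_at(t1,depot)", "truck_at(t3,whs1)"]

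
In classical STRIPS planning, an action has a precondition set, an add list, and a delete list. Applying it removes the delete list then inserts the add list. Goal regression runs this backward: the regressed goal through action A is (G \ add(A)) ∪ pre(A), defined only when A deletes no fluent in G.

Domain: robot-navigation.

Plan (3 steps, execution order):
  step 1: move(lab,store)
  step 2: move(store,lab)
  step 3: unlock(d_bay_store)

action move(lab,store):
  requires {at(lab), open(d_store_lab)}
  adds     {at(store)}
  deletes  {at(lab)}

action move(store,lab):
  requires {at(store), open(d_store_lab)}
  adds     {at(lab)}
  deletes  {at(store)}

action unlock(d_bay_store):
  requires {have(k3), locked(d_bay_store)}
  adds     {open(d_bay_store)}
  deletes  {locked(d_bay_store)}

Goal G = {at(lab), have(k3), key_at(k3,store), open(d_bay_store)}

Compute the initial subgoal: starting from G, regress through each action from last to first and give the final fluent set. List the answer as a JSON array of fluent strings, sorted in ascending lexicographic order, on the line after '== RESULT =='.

Work backward from the goal:
  through step 3 (unlock(d_bay_store)): drop {open(d_bay_store)}, keep {at(lab), have(k3), key_at(k3,store)}, require {have(k3), locked(d_bay_store)}
    → {at(lab), have(k3), key_at(k3,store), locked(d_bay_store)}
  through step 2 (move(store,lab)): drop {at(lab)}, keep {have(k3), key_at(k3,store), locked(d_bay_store)}, require {at(store), open(d_store_lab)}
    → {at(store), have(k3), key_at(k3,store), locked(d_bay_store), open(d_store_lab)}
  through step 1 (move(lab,store)): drop {at(store)}, keep {have(k3), key_at(k3,store), locked(d_bay_store), open(d_store_lab)}, require {at(lab), open(d_store_lab)}
    → {at(lab), have(k3), key_at(k3,store), locked(d_bay_store), open(d_store_lab)}

== RESULT ==
["at(lab)", "have(k3)", "key_at(k3,store)", "locked(d_bay_store)", "open(d_store_lab)"]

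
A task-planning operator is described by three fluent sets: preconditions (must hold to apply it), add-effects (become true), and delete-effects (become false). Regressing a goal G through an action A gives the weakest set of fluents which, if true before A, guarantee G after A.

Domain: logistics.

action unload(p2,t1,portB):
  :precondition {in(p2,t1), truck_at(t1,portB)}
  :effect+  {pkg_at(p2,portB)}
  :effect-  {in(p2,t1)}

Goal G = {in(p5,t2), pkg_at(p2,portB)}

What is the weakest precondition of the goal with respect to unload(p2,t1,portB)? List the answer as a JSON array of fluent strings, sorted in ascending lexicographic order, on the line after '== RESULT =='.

Regress:
  G ∩ del = {}  (empty — regression defined)
  G \ add = {in(p5,t2), pkg_at(p2,portB)} \ {pkg_at(p2,portB)} = {in(p5,t2)}
  ∪ pre   = {in(p5,t2)} ∪ {in(p2,t1), truck_at(t1,portB)}
          = {in(p2,t1), in(p5,t2), truck_at(t1,portB)}

== RESULT ==
["in(p2,t1)", "in(p5,t2)", "truck_at(t1,portB)"]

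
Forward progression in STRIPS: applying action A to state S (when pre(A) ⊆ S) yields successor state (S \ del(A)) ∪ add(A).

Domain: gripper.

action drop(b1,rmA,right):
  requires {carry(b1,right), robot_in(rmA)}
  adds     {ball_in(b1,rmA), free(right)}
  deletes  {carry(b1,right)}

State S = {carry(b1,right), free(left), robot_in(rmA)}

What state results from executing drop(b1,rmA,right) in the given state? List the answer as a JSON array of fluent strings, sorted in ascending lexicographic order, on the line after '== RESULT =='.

Progress:
  pre ⊆ S: {carry(b1,right), robot_in(rmA)} ⊆ S  — applicable
  S \ del = {free(left), robot_in(rmA)}
  ∪ add   = {ball_in(b1,rmA), free(left), free(right), robot_in(rmA)}

== RESULT ==
["ball_in(b1,rmA)", "free(left)", "free(right)", "robot_in(rmA)"]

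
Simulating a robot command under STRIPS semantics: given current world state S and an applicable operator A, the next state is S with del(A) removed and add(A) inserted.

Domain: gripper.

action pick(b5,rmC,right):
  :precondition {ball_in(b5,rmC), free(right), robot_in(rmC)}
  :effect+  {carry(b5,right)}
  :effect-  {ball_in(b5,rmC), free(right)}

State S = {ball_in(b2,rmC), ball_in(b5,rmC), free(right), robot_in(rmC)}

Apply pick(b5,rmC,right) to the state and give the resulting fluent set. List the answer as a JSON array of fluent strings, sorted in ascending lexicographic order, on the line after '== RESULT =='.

Compute (S \ del) ∪ add:
  pre ⊆ S: {ball_in(b5,rmC), free(right), robot_in(rmC)} ⊆ S  — applicable
  S \ del = {ball_in(b2,rmC), robot_in(rmC)}
  ∪ add   = {ball_in(b2,rmC), carry(b5,right), robot_in(rmC)}

== RESULT ==
["ball_in(b2,rmC)", "carry(b5,right)", "robot_in(rmC)"]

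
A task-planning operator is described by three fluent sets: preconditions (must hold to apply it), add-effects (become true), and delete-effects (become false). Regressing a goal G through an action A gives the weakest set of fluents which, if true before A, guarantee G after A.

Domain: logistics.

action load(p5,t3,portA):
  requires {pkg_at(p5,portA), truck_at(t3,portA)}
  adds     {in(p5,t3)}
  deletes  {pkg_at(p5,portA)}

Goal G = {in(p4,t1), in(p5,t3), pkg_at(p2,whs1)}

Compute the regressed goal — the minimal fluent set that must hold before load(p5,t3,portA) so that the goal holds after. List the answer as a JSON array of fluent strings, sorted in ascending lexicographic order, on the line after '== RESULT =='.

Compute (G \ add) ∪ pre:
  G ∩ del = {}  (empty — regression defined)
  G \ add = {in(p4,t1), in(p5,t3), pkg_at(p2,whs1)} \ {in(p5,t3)} = {in(p4,t1), pkg_at(p2,whs1)}
  ∪ pre   = {in(p4,t1), pkg_at(p2,whs1)} ∪ {pkg_at(p5,portA), truck_at(t3,portA)}
          = {in(p4,t1), pkg_at(p2,whs1), pkg_at(p5,portA), truck_at(t3,portA)}

== RESULT ==
["in(p4,t1)", "pkg_at(p2,whs1)", "pkg_at(p5,portA)", "truck_at(t3,portA)"]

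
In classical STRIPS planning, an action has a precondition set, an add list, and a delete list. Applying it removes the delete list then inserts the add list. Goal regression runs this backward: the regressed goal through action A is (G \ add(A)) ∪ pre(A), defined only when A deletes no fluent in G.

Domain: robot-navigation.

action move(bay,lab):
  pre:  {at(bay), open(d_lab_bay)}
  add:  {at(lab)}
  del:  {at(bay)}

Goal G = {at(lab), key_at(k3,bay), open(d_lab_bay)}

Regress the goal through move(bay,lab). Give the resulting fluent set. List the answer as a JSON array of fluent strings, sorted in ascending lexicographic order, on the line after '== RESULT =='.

Regress:
  G ∩ del = {}  (empty — regression defined)
  G \ add = {at(lab), key_at(k3,bay), open(d_lab_bay)} \ {at(lab)} = {key_at(k3,bay), open(d_lab_bay)}
  ∪ pre   = {key_at(k3,bay), open(d_lab_bay)} ∪ {at(bay), open(d_lab_bay)}
          = {at(bay), key_at(k3,bay), open(d_lab_bay)}

== RESULT ==
["at(bay)", "key_at(k3,bay)", "open(d_lab_bay)"]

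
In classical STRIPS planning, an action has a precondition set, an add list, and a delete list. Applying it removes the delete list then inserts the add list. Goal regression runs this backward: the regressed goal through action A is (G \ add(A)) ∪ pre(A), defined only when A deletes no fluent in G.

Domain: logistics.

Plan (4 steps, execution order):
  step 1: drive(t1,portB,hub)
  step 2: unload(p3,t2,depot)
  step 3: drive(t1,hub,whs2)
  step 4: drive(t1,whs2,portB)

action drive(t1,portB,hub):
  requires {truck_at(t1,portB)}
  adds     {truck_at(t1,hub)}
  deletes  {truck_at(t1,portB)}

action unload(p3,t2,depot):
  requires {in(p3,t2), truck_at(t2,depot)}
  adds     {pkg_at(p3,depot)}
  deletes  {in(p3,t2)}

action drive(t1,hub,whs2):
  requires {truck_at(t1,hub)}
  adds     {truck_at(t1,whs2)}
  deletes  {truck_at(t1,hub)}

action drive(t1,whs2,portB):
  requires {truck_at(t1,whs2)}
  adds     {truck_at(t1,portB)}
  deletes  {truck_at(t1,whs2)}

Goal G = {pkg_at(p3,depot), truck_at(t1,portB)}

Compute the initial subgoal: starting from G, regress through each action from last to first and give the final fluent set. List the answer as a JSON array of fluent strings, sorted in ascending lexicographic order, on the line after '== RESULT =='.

Work backward from the goal:
  through step 4 (drive(t1,whs2,portB)): drop {truck_at(t1,portB)}, keep {pkg_at(p3,depot)}, require {truck_at(t1,whs2)}
    → {pkg_at(p3,depot), truck_at(t1,whs2)}
  through step 3 (drive(t1,hub,whs2)): drop {truck_at(t1,whs2)}, keep {pkg_at(p3,depot)}, require {truck_at(t1,hub)}
    → {pkg_at(p3,depot), truck_at(t1,hub)}
  through step 2 (unload(p3,t2,depot)): drop {pkg_at(p3,depot)}, keep {truck_at(t1,hub)}, require {in(p3,t2), truck_at(t2,depot)}
    → {in(p3,t2), truck_at(t1,hub), truck_at(t2,depot)}
  through step 1 (drive(t1,portB,hub)): drop {truck_at(t1,hub)}, keep {in(p3,t2), truck_at(t2,depot)}, require {truck_at(t1,portB)}
    → {in(p3,t2), truck_at(t1,portB), truck_at(t2,depot)}

== RESULT ==
["in(p3,t2)", "truck_at(t1,portB)", "truck_at(t2,depot)"]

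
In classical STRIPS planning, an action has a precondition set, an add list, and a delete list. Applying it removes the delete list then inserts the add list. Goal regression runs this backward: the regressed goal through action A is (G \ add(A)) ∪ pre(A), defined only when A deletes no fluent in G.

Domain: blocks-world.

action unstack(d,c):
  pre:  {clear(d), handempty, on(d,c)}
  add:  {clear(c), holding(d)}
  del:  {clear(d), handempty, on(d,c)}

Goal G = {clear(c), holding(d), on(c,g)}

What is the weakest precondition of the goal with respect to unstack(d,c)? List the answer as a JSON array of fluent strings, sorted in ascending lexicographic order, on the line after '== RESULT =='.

Compute (G \ add) ∪ pre:
  G ∩ del = {}  (empty — regression defined)
  G \ add = {clear(c), holding(d), on(c,g)} \ {clear(c), holding(d)} = {on(c,g)}
  ∪ pre   = {on(c,g)} ∪ {clear(d), handempty, on(d,c)}
          = {clear(d), handempty, on(c,g), on(d,c)}

== RESULT ==
["clear(d)", "handempty", "on(c,g)", "on(d,c)"]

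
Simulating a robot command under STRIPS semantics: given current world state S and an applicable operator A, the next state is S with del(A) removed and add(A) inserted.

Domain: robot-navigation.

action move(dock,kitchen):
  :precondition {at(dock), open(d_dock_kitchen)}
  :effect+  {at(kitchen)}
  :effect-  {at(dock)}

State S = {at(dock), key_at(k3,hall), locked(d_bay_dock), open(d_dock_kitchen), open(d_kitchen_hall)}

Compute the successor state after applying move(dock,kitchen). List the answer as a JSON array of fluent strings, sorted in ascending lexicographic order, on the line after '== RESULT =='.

Progress:
  pre ⊆ S: {at(dock), open(d_dock_kitchen)} ⊆ S  — applicable
  S \ del = {key_at(k3,hall), locked(d_bay_dock), open(d_dock_kitchen), open(d_kitchen_hall)}
  ∪ add   = {at(kitchen), key_at(k3,hall), locked(d_bay_dock), open(d_dock_kitchen), open(d_kitchen_hall)}

== RESULT ==
["at(kitchen)", "key_at(k3,hall)", "locked(d_bay_dock)", "open(d_dock_kitchen)", "open(d_kitchen_hall)"]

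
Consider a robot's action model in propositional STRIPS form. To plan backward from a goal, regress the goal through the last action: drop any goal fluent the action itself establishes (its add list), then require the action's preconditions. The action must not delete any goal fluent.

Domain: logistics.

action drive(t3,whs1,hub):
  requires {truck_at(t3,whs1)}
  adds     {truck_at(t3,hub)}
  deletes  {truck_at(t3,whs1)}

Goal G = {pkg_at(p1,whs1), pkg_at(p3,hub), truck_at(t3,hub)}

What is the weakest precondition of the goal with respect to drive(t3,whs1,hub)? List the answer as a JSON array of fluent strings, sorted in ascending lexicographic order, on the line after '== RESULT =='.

Regress:
  G ∩ del = {}  (empty — regression defined)
  G \ add = {pkg_at(p1,whs1), pkg_at(p3,hub), truck_at(t3,hub)} \ {truck_at(t3,hub)} = {pkg_at(p1,whs1), pkg_at(p3,hub)}
  ∪ pre   = {pkg_at(p1,whs1), pkg_at(p3,hub)} ∪ {truck_at(t3,whs1)}
          = {pkg_at(p1,whs1), pkg_at(p3,hub), truck_at(t3,whs1)}

== RESULT ==
["pkg_at(p1,whs1)", "pkg_at(p3,hub)", "truck_at(t3,whs1)"]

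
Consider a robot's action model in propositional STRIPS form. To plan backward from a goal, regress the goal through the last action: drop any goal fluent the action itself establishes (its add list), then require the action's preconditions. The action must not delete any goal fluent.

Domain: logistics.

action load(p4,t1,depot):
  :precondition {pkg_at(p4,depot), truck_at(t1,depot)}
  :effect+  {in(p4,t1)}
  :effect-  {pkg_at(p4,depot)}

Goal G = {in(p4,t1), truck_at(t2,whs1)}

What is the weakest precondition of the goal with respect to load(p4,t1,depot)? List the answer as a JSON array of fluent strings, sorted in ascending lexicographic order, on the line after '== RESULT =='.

Regress:
  G ∩ del = {}  (empty — regression defined)
  G \ add = {in(p4,t1), truck_at(t2,whs1)} \ {in(p4,t1)} = {truck_at(t2,whs1)}
  ∪ pre   = {truck_at(t2,whs1)} ∪ {pkg_at(p4,depot), truck_at(t1,depot)}
          = {pkg_at(p4,depot), truck_at(t1,depot), truck_at(t2,whs1)}

== RESULT ==
["pkg_at(p4,depot)", "truck_at(t1,depot)", "truck_at(t2,whs1)"]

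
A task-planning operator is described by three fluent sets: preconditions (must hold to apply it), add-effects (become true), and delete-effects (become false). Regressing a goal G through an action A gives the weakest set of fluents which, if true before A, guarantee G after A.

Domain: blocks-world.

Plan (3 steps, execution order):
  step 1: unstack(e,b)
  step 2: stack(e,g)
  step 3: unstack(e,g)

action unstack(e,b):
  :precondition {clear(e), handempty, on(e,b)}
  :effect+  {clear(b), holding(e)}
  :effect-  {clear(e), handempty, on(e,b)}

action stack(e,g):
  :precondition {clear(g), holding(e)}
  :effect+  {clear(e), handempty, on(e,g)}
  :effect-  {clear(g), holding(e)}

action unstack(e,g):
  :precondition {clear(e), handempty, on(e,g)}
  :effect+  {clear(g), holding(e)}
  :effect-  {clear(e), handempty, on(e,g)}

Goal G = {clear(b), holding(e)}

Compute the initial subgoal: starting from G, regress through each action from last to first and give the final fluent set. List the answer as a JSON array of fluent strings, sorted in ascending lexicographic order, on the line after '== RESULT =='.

Work backward from the goal:
  through step 3 (unstack(e,g)): drop {holding(e)}, keep {clear(b)}, require {clear(e), handempty, on(e,g)}
    → {clear(b), clear(e), handempty, on(e,g)}
  through step 2 (stack(e,g)): drop {clear(e), handempty, on(e,g)}, keep {clear(b)}, require {clear(g), holding(e)}
    → {clear(b), clear(g), holding(e)}
  through step 1 (unstack(e,b)): drop {clear(b), holding(e)}, keep {clear(g)}, require {clear(e), handempty, on(e,b)}
    → {clear(e), clear(g), handempty, on(e,b)}

== RESULT ==
["clear(e)", "clear(g)", "handempty", "on(e,b)"]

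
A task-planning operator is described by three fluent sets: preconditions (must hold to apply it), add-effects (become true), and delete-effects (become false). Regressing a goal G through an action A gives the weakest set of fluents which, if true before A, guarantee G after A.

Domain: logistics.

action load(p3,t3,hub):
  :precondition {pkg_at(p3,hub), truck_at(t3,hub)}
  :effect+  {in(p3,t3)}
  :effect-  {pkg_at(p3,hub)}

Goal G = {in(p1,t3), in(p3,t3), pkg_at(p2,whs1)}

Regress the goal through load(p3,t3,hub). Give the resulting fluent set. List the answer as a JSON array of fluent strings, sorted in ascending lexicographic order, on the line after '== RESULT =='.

Compute (G \ add) ∪ pre:
  G ∩ del = {}  (empty — regression defined)
  G \ add = {in(p1,t3), in(p3,t3), pkg_at(p2,whs1)} \ {in(p3,t3)} = {in(p1,t3), pkg_at(p2,whs1)}
  ∪ pre   = {in(p1,t3), pkg_at(p2,whs1)} ∪ {pkg_at(p3,hub), truck_at(t3,hub)}
          = {in(p1,t3), pkg_at(p2,whs1), pkg_at(p3,hub), truck_at(t3,hub)}

== RESULT ==
["in(p1,t3)", "pkg_at(p2,whs1)", "pkg_at(p3,hub)", "truck_at(t3,hub)"]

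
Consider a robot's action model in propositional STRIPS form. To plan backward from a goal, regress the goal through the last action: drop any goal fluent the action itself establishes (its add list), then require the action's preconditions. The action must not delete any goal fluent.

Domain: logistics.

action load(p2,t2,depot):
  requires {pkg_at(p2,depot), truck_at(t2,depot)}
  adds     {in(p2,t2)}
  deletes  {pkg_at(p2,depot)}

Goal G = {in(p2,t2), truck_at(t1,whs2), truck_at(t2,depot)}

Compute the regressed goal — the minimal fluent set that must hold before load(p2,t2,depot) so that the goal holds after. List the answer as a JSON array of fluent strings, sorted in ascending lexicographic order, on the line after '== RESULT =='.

Regress:
  G ∩ del = {}  (empty — regression defined)
  G \ add = {in(p2,t2), truck_at(t1,whs2), truck_at(t2,depot)} \ {in(p2,t2)} = {truck_at(t1,whs2), truck_at(t2,depot)}
  ∪ pre   = {truck_at(t1,whs2), truck_at(t2,depot)} ∪ {pkg_at(p2,depot), truck_at(t2,depot)}
          = {pkg_at(p2,depot), truck_at(t1,whs2), truck_at(t2,depot)}

== RESULT ==
["pkg_at(p2,depot)", "truck_at(t1,whs2)", "truck_at(t2,depot)"]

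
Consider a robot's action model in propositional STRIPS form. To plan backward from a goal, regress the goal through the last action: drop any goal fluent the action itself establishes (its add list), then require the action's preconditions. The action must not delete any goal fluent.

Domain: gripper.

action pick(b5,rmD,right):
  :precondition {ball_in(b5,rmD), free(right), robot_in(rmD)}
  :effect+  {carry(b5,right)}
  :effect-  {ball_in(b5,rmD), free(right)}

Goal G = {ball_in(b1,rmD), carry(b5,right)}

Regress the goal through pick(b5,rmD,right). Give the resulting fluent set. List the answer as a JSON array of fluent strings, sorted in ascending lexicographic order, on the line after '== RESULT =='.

Compute (G \ add) ∪ pre:
  G ∩ del = {}  (empty — regression defined)
  G \ add = {ball_in(b1,rmD), carry(b5,right)} \ {carry(b5,right)} = {ball_in(b1,rmD)}
  ∪ pre   = {ball_in(b1,rmD)} ∪ {ball_in(b5,rmD), free(right), robot_in(rmD)}
          = {ball_in(b1,rmD), ball_in(b5,rmD), free(right), robot_in(rmD)}

== RESULT ==
["ball_in(b1,rmD)", "ball_in(b5,rmD)", "free(right)", "robot_in(rmD)"]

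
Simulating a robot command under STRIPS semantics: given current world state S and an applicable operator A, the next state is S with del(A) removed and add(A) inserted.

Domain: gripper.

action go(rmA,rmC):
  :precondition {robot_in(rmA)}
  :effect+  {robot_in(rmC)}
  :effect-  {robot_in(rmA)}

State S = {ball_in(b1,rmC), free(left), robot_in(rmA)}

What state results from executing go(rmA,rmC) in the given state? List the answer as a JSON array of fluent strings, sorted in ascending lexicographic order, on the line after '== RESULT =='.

Compute (S \ del) ∪ add:
  pre ⊆ S: {robot_in(rmA)} ⊆ S  — applicable
  S \ del = {ball_in(b1,rmC), free(left)}
  ∪ add   = {ball_in(b1,rmC), free(left), robot_in(rmC)}

== RESULT ==
["ball_in(b1,rmC)", "free(left)", "robot_in(rmC)"]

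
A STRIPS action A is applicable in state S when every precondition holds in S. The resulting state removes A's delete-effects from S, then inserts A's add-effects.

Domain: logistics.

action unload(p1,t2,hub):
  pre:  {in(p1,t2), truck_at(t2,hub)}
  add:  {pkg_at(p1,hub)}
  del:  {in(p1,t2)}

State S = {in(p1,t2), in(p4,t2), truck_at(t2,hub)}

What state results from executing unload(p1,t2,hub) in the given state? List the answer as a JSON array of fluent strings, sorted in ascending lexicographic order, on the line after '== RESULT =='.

Progress:
  pre ⊆ S: {in(p1,t2), truck_at(t2,hub)} ⊆ S  — applicable
  S \ del = {in(p4,t2), truck_at(t2,hub)}
  ∪ add   = {in(p4,t2), pkg_at(p1,hub), truck_at(t2,hub)}

== RESULT ==
["in(p4,t2)", "pkg_at(p1,hub)", "truck_at(t2,hub)"]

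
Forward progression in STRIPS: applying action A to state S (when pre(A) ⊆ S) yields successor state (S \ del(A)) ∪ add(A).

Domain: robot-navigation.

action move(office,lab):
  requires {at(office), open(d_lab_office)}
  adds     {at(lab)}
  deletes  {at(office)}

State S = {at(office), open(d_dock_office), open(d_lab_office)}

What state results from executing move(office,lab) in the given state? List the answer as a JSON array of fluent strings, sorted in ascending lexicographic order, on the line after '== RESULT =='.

Compute (S \ del) ∪ add:
  pre ⊆ S: {at(office), open(d_lab_office)} ⊆ S  — applicable
  S \ del = {open(d_dock_office), open(d_lab_office)}
  ∪ add   = {at(lab), open(d_dock_office), open(d_lab_office)}

== RESULT ==
["at(lab)", "open(d_dock_office)", "open(d_lab_office)"]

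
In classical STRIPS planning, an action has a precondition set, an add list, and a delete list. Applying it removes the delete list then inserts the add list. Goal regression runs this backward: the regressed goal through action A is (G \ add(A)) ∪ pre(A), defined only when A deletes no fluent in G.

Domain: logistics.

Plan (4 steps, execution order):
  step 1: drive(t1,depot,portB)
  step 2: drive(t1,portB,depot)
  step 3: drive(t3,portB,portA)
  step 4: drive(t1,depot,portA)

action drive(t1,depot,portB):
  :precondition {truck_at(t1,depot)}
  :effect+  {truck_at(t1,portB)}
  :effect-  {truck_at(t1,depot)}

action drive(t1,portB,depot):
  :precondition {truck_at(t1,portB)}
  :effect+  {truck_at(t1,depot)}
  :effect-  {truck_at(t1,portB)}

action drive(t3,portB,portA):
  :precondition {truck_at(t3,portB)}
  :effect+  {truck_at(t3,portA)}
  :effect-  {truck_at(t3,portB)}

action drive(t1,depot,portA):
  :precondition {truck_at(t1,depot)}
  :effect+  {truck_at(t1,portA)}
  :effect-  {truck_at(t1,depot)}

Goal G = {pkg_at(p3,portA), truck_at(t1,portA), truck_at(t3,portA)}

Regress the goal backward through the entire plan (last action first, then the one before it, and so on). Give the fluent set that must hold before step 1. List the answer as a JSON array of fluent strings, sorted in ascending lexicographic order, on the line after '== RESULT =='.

Regress step by step:
  through step 4 (drive(t1,depot,portA)): drop {truck_at(t1,portA)}, keep {pkg_at(p3,portA), truck_at(t3,portA)}, require {truck_at(t1,depot)}
    → {pkg_at(p3,portA), truck_at(t1,depot), truck_at(t3,portA)}
  through step 3 (drive(t3,portB,portA)): drop {truck_at(t3,portA)}, keep {pkg_at(p3,portA), truck_at(t1,depot)}, require {truck_at(t3,portB)}
    → {pkg_at(p3,portA), truck_at(t1,depot), truck_at(t3,portB)}
  through step 2 (drive(t1,portB,depot)): drop {truck_at(t1,depot)}, keep {pkg_at(p3,portA), truck_at(t3,portB)}, require {truck_at(t1,portB)}
    → {pkg_at(p3,portA), truck_at(t1,portB), truck_at(t3,portB)}
  through step 1 (drive(t1,depot,portB)): drop {truck_at(t1,portB)}, keep {pkg_at(p3,portA), truck_at(t3,portB)}, require {truck_at(t1,depot)}
    → {pkg_at(p3,portA), truck_at(t1,depot), truck_at(t3,portB)}

== RESULT ==
["pkg_at(p3,portA)", "truck_at(t1,depot)", "truck_at(t3,portB)"]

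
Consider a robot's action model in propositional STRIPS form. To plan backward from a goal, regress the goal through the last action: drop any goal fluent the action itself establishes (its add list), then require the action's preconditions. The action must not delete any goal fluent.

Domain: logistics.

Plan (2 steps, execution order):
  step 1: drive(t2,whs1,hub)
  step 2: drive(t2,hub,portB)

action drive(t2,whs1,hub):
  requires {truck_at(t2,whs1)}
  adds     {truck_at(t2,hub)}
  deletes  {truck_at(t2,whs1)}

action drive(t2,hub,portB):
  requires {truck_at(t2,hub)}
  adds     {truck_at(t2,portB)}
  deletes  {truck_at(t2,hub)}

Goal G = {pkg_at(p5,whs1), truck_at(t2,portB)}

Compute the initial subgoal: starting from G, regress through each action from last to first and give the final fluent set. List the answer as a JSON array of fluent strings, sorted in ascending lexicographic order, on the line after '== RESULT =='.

Work backward from the goal:
  through step 2 (drive(t2,hub,portB)): drop {truck_at(t2,portB)}, keep {pkg_at(p5,whs1)}, require {truck_at(t2,hub)}
    → {pkg_at(p5,whs1), truck_at(t2,hub)}
  through step 1 (drive(t2,whs1,hub)): drop {truck_at(t2,hub)}, keep {pkg_at(p5,whs1)}, require {truck_at(t2,whs1)}
    → {pkg_at(p5,whs1), truck_at(t2,whs1)}

== RESULT ==
["pkg_at(p5,whs1)", "truck_at(t2,whs1)"]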